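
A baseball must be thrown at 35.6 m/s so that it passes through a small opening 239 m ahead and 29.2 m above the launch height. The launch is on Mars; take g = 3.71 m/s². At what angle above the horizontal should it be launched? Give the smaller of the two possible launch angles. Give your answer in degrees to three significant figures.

30.8°

Trajectory: y = x tanθ − g x² (1 + tan²θ)/(2v₀²). With x = 239, y = 29.2, v₀ = 35.6, g = 3.71:
83.61 tan²θ − 239 tanθ + (112.8) = 0.
tanθ = [239 ± √(239² − 4 × 83.61 × (112.8))] / (2 × 83.61) = (239 ± 139.3) / 167.2, giving tanθ = 0.5964 or 2.262.
θ = 30.81° or 66.15°; the smaller is 30.81°.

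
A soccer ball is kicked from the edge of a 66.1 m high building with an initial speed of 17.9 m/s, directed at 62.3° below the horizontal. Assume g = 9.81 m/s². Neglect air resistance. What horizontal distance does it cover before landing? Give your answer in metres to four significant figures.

19.93 m

vₓ = 17.90 cos 62.3° = 8.321 m/s; v_y0 = −15.85 m/s (downward).
The projectile lands when y = 66.1 + (−15.85) t − ½·9.81·t² = 0. Positive root: t = (−15.85 + √(15.85² + 2·9.81·66.1)) / 9.81 = (−15.85 + 39.35) / 9.81 = 2.395 s.
Horizontal distance: R = vₓ t = 8.321 × 2.395 = 19.93 m.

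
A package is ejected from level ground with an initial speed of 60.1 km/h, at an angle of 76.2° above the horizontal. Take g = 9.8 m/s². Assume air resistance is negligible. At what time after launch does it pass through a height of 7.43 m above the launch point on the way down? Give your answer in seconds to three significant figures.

2.76 s

Convert: 60.1 km/h = 60.1/3.6 = 16.69 m/s.
vₓ = 16.69 cos 76.2° = 3.982 m/s; v_y0 = 16.69 sin 76.2° = 16.21 m/s.
Height y(t) = 16.21 t − 4.900 t² = 7.43 gives 4.900 t² − 16.21 t + 7.43 = 0.
Quadratic formula: t = (16.21 ± √117.22) / 9.80 = (16.21 ± 10.83) / 9.80 → t = 0.5496 s or 2.759 s.
The descending-branch root is 2.759 s.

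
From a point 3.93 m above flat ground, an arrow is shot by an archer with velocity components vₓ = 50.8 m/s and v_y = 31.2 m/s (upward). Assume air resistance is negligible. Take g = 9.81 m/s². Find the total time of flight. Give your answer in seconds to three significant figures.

6.48 s

The projectile lands when y = 3.93 + (31.20) t − ½·9.81·t² = 0. Positive root: t = (31.20 + √(31.20² + 2·9.81·3.93)) / 9.81 = (31.20 + 32.41) / 9.81 = 6.484 s.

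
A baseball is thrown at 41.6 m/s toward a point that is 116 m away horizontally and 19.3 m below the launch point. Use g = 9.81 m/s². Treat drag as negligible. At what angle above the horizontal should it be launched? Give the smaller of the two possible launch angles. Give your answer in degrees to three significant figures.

9.77°

Trajectory: y = x tanθ − g x² (1 + tan²θ)/(2v₀²). With x = 116, y = −19.3, v₀ = 41.6, g = 9.81:
38.14 tan²θ − 116 tanθ + (18.84) = 0.
tanθ = [116 ± √(116² − 4 × 38.14 × (18.84))] / (2 × 38.14) = (116 ± 102.9) / 76.28, giving tanθ = 0.1721 or 2.869.
θ = 9.768° or 70.79°; the smaller is 9.768°.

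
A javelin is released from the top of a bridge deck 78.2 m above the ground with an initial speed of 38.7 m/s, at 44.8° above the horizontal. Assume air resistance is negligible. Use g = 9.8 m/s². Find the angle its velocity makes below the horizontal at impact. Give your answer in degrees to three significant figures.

60.1°

vₓ = 38.70 cos 44.8° = 27.46 m/s; v_y0 = 38.70 sin 44.8° = 27.27 m/s.
Vertical motion (up positive, ground at y = 0): 4.900 t² − (27.27) t − 78.2 = 0, so t = (27.27 + √(27.27² + 2·9.80·78.2)) / 9.80 = (27.27 + 47.71) / 9.80 = 7.651 s.
At impact: v_y = v_y0 − g t = −47.71 m/s; vₓ = 27.46 m/s.
Angle below horizontal: arctan(|v_y|/vₓ) = arctan(47.71/27.46) = 60.08°.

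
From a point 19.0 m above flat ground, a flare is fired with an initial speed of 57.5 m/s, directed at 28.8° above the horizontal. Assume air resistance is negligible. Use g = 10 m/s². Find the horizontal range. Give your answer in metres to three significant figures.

310 m

Components: vₓ = 57.50 cos 28.8° = 50.39 m/s, v_y0 = 57.50 sin 28.8° = 27.70 m/s.
Vertical motion (up positive, ground at y = 0): 5.000 t² − (27.70) t − 19.0 = 0, so t = (27.70 + √(27.70² + 2·10.0·19.0)) / 10.0 = (27.70 + 33.87) / 10.0 = 6.157 s.
Horizontal distance: R = vₓ t = 50.39 × 6.157 = 310.3 m.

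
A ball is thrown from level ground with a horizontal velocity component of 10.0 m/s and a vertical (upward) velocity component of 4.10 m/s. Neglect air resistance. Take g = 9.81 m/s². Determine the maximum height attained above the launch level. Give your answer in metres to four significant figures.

0.8568 m

Maximum height: H = v_y0² / (2g) = 4.100² / (2 × 9.81) = 0.8568 m.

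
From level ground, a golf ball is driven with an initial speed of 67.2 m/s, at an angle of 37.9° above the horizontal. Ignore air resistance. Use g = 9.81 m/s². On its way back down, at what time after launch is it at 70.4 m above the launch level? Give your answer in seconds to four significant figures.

Resolve: vₓ = 67.20 cos 37.9° = 53.03 m/s and v_y0 = 67.20 sin 37.9° = 41.28 m/s.
Set y = v_y0 t − ½ g t² = 70.4: 4.905 t² − 41.28 t + 70.4 = 0.
t = [41.28 ± √(41.28² − 2·9.81·70.4)] / 9.81 = (41.28 ± 17.97) / 9.81, so t = 2.377 s or t = 6.039 s.
The descending-branch root is 6.039 s.

6.039 s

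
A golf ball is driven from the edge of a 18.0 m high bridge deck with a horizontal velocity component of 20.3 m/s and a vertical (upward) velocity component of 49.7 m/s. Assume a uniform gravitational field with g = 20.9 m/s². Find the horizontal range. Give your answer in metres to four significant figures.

103.4 m

Vertical motion (up positive, ground at y = 0): 10.45 t² − (49.70) t − 18.0 = 0, so t = (49.70 + √(49.70² + 2·20.9·18.0)) / 20.9 = (49.70 + 56.77) / 20.9 = 5.094 s.
Horizontal distance: R = vₓ t = 20.30 × 5.094 = 103.4 m.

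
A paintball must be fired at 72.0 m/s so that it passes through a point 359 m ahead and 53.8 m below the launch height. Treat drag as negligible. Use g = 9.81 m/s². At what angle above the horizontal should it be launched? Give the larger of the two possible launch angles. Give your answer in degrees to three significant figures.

Trajectory: y = x tanθ − g x² (1 + tan²θ)/(2v₀²). With x = 359, y = −53.8, v₀ = 72.0, g = 9.81:
121.9 tan²θ − 359 tanθ + (68.14) = 0.
tanθ = [359 ± √(359² − 4 × 121.9 × (68.14))] / (2 × 121.9) = (359 ± 309.3) / 243.9, giving tanθ = 0.2039 or 2.740.
θ = 11.53° or 69.95°; the larger is 69.95°.

69.9°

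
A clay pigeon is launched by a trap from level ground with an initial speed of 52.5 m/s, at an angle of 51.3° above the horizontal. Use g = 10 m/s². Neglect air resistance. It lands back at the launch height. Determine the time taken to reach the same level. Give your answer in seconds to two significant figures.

8.2 s

Horizontal component vₓ = 52.50 cos 51.3° = 32.83 m/s; vertical v_y0 = 52.50 sin 51.3° = 40.97 m/s.
It returns to y = 0 when t = 2 v_y0 / g = 2(40.97)/10.0 = 8.195 s.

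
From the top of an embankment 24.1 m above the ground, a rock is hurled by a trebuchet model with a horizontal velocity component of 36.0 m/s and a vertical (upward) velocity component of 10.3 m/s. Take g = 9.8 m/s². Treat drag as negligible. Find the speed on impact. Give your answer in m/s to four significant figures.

The projectile lands when y = 24.1 + (10.30) t − ½·9.80·t² = 0. Positive root: t = (10.30 + √(10.30² + 2·9.80·24.1)) / 9.80 = (10.30 + 24.05) / 9.80 = 3.505 s.
Vertical velocity at impact: v_y = v_y0 − g t = 10.30 − 9.80 × 3.505 = −24.05 m/s.
Speed: |v| = √(vₓ² + v_y²) = √(36.00² + 24.05²) = 43.29 m/s.

43.29 m/s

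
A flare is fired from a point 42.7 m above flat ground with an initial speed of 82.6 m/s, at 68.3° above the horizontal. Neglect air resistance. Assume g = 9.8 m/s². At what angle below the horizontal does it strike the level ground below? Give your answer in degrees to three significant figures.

Components: vₓ = 82.60 cos 68.3° = 30.54 m/s, v_y0 = 82.60 sin 68.3° = 76.75 m/s.
With up positive and y = 0 at the ground: y(t) = 42.7 + (76.75) t − 4.900 t². Setting y = 0 and taking the positive root: t = [76.75 + √(76.75² + 2·9.80·42.7)] / 9.80 = (76.75 + 82.02) / 9.80 = 16.20 s.
At impact: v_y = v_y0 − g t = −82.02 m/s; vₓ = 30.54 m/s.
Angle below horizontal: arctan(|v_y|/vₓ) = arctan(82.02/30.54) = 69.58°.

69.6°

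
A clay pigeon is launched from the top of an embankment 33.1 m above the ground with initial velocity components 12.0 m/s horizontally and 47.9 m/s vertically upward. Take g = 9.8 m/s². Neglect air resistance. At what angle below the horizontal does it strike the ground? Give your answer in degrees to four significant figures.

77.53°

The projectile lands when y = 33.1 + (47.90) t − ½·9.80·t² = 0. Positive root: t = (47.90 + √(47.90² + 2·9.80·33.1)) / 9.80 = (47.90 + 54.25) / 9.80 = 10.42 s.
At impact: v_y = v_y0 − g t = −54.25 m/s; vₓ = 12.00 m/s.
Angle below horizontal: arctan(|v_y|/vₓ) = arctan(54.25/12.00) = 77.53°.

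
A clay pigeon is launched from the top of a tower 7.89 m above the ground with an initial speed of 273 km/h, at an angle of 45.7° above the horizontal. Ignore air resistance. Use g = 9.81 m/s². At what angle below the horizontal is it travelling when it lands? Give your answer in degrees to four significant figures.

Convert: 273 km/h = 273/3.6 = 75.83 m/s.
Resolve: vₓ = 75.83 cos 45.7° = 52.96 m/s and v_y0 = 75.83 sin 45.7° = 54.27 m/s.
With up positive and y = 0 at the ground: y(t) = 7.89 + (54.27) t − 4.905 t². Setting y = 0 and taking the positive root: t = [54.27 + √(54.27² + 2·9.81·7.89)] / 9.81 = (54.27 + 55.68) / 9.81 = 11.21 s.
At impact: v_y = v_y0 − g t = −55.68 m/s; vₓ = 52.96 m/s.
Angle below horizontal: arctan(|v_y|/vₓ) = arctan(55.68/52.96) = 46.43°.

46.43°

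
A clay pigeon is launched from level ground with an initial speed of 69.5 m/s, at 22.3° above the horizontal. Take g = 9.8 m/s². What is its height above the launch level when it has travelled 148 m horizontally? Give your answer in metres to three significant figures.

Components: vₓ = 69.50 cos 22.3° = 64.30 m/s, v_y0 = 69.50 sin 22.3° = 26.37 m/s.
x = vₓ t ⇒ t = 148/64.30 = 2.302 s.
Height: y = v_y0 t − ½ g t² = 26.37 × 2.302 − 4.900 × 2.302² = 60.70 − 25.96 = 34.74 m.

34.7 m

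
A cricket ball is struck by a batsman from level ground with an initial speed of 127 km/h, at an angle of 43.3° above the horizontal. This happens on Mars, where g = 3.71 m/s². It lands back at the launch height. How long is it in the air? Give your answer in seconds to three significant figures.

Convert: 127 km/h = 127/3.6 = 35.28 m/s.
Components: vₓ = 35.28 cos 43.3° = 25.67 m/s, v_y0 = 35.28 sin 43.3° = 24.19 m/s.
Time of flight on level ground: T = 2 v_y0 / g = 2 × 24.19 / 3.71 = 13.04 s.

13.0 s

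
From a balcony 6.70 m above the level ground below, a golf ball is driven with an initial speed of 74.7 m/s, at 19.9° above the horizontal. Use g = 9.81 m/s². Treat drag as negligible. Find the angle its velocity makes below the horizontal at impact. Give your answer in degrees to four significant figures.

Components: vₓ = 74.70 cos 19.9° = 70.24 m/s, v_y0 = 74.70 sin 19.9° = 25.43 m/s.
With up positive and y = 0 at the ground: y(t) = 6.70 + (25.43) t − 4.905 t². Setting y = 0 and taking the positive root: t = [25.43 + √(25.43² + 2·9.81·6.70)] / 9.81 = (25.43 + 27.89) / 9.81 = 5.435 s.
At impact: v_y = v_y0 − g t = −27.89 m/s; vₓ = 70.24 m/s.
Angle below horizontal: arctan(|v_y|/vₓ) = arctan(27.89/70.24) = 21.66°.

21.66°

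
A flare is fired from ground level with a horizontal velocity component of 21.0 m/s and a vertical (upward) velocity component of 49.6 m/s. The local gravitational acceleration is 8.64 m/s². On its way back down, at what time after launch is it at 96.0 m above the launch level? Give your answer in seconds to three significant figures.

9.02 s

Set y = v_y0 t − ½ g t² = 96.0: 4.320 t² − 49.60 t + 96.0 = 0.
t = [49.60 ± √(49.60² − 2·8.64·96.0)] / 8.64 = (49.60 ± 28.31) / 8.64, so t = 2.464 s or t = 9.017 s.
The descending-branch root is 9.017 s.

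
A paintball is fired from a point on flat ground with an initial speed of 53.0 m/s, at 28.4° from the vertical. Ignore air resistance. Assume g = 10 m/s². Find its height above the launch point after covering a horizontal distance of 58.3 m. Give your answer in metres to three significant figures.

Horizontal component vₓ = 53.00 sin 28.4° = 25.21 m/s; vertical v_y0 = 53.00 cos 28.4° = 46.62 m/s.
x = vₓ t ⇒ t = 58.3/25.21 = 2.313 s.
Height: y = v_y0 t − ½ g t² = 46.62 × 2.313 − 5.000 × 2.313² = 107.8 − 26.74 = 81.08 m.

81.1 m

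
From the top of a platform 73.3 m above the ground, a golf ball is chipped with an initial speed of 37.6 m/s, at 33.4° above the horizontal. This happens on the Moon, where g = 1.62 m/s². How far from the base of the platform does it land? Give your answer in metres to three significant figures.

901 m

Components: vₓ = 37.60 cos 33.4° = 31.39 m/s, v_y0 = 37.60 sin 33.4° = 20.70 m/s.
Vertical motion (up positive, ground at y = 0): 0.8100 t² − (20.70) t − 73.3 = 0, so t = (20.70 + √(20.70² + 2·1.62·73.3)) / 1.62 = (20.70 + 25.81) / 1.62 = 28.71 s.
Horizontal distance: R = vₓ t = 31.39 × 28.71 = 901.1 m.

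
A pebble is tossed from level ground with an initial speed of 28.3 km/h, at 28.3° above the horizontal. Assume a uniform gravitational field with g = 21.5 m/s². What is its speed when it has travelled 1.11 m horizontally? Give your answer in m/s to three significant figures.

6.93 m/s

Convert: 28.3 km/h = 28.3/3.6 = 7.861 m/s.
vₓ = 7.861 cos 28.3° = 6.922 m/s; v_y0 = 7.861 sin 28.3° = 3.727 m/s.
At x = 1.11 m, t = x/vₓ = 1.11/6.922 = 0.1604 s.
Vertical velocity there: v_y = v_y0 − g t = 3.727 − 21.5 × 0.1604 = 0.2789 m/s.
Speed: √(vₓ² + v_y²) = √(6.922² + 0.2789²) = 6.927 m/s.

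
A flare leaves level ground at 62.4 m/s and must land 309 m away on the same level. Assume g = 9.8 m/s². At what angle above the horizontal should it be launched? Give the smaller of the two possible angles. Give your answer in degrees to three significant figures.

25.5°

R = v₀² sin 2θ / g gives sin 2θ = gR/v₀² = 9.80·309/62.4² = 0.7777.
2θ = 51.05° or 180° − 51.05° = 128.9°, so θ = 25.53° or 64.47°.
The smaller angle is 25.53°.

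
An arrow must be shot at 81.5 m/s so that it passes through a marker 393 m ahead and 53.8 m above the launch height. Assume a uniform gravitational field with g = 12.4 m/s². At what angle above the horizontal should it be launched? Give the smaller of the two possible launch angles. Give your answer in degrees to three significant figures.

Trajectory: y = x tanθ − g x² (1 + tan²θ)/(2v₀²). With x = 393, y = 53.8, v₀ = 81.5, g = 12.4:
144.2 tan²θ − 393 tanθ + (198.0) = 0.
tanθ = [393 ± √(393² − 4 × 144.2 × (198.0))] / (2 × 144.2) = (393 ± 200.7) / 288.3, giving tanθ = 0.6669 or 2.059.
θ = 33.70° or 64.10°; the smaller is 33.70°.

33.7°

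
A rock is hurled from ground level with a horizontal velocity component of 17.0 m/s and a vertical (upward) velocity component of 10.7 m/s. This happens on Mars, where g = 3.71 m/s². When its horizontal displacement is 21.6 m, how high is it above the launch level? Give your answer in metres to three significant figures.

x = vₓ t ⇒ t = 21.6/17.00 = 1.271 s.
Height: y = v_y0 t − ½ g t² = 10.70 × 1.271 − 1.855 × 1.271² = 13.60 − 2.995 = 10.60 m.

10.6 m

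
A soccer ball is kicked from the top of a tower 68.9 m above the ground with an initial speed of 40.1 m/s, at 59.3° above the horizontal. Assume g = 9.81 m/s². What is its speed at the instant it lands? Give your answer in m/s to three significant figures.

Resolve: vₓ = 40.10 cos 59.3° = 20.47 m/s and v_y0 = 40.10 sin 59.3° = 34.48 m/s.
With up positive and y = 0 at the ground: y(t) = 68.9 + (34.48) t − 4.905 t². Setting y = 0 and taking the positive root: t = [34.48 + √(34.48² + 2·9.81·68.9)] / 9.81 = (34.48 + 50.41) / 9.81 = 8.653 s.
Vertical velocity at impact: v_y = v_y0 − g t = 34.48 − 9.81 × 8.653 = −50.41 m/s.
Speed: |v| = √(vₓ² + v_y²) = √(20.47² + 50.41²) = 54.40 m/s.

54.4 m/s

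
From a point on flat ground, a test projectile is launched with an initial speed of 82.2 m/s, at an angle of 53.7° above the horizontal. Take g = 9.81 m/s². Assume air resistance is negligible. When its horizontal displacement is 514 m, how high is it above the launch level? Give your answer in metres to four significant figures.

152.5 m

Resolve: vₓ = 82.20 cos 53.7° = 48.66 m/s and v_y0 = 82.20 sin 53.7° = 66.25 m/s.
Time to reach x = 514 m: t = x/vₓ = 514/48.66 = 10.56 s.
Height: y = v_y0 t − ½ g t² = 66.25 × 10.56 − 4.905 × 10.56² = 699.7 − 547.2 = 152.5 m.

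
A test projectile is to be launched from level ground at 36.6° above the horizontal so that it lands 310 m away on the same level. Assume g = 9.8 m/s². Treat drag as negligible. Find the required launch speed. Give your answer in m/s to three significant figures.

56.3 m/s

On level ground R = v₀² sin 2θ / g ⇒ v₀ = √(gR / sin 2θ).
v₀ = √(9.80 × 310 / sin 73.20°) = √(3038 / 0.9573) = √3173.4 = 56.33 m/s.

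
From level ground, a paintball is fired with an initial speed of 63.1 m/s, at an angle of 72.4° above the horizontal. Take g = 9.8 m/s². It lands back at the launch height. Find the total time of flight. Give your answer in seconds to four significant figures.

12.27 s

vₓ = 63.10 cos 72.4° = 19.08 m/s; v_y0 = 63.10 sin 72.4° = 60.15 m/s.
Time of flight on level ground: T = 2 v_y0 / g = 2 × 60.15 / 9.80 = 12.27 s.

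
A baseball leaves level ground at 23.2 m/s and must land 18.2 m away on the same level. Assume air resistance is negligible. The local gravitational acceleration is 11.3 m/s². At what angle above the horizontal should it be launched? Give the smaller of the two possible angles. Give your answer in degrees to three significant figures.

From R = (v₀²/g) sin 2θ: sin 2θ = 11.3 × 18.2 / 538.24 = 0.3821.
2θ = 22.46° or 180° − 22.46° = 157.5°, so θ = 11.23° or 78.77°.
The smaller angle is 11.23°.

11.2°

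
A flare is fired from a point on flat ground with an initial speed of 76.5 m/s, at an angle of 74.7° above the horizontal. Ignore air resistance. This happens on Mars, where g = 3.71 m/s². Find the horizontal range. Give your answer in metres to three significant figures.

Components: vₓ = 76.50 cos 74.7° = 20.19 m/s, v_y0 = 76.50 sin 74.7° = 73.79 m/s.
Time aloft: T = 2 v_y0 / g = 2 × 73.79 / 3.71 = 39.78 s.
Range: R = vₓ T = 20.19 × 39.78 = 803.0 m.

803 m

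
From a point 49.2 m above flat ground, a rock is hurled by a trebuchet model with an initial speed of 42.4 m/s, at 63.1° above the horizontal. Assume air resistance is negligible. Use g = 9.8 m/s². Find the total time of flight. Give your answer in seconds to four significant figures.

Resolve: vₓ = 42.40 cos 63.1° = 19.18 m/s and v_y0 = 42.40 sin 63.1° = 37.81 m/s.
With up positive and y = 0 at the ground: y(t) = 49.2 + (37.81) t − 4.900 t². Setting y = 0 and taking the positive root: t = [37.81 + √(37.81² + 2·9.80·49.2)] / 9.80 = (37.81 + 48.93) / 9.80 = 8.851 s.

8.851 s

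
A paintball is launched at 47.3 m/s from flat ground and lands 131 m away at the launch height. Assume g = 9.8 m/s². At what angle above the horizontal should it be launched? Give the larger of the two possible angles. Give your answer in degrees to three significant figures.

From R = (v₀²/g) sin 2θ: sin 2θ = 9.80 × 131 / 2237.3 = 0.5738.
2θ = 35.02° or 180° − 35.02° = 145.0°, so θ = 17.51° or 72.49°.
The larger angle is 72.49°.

72.5°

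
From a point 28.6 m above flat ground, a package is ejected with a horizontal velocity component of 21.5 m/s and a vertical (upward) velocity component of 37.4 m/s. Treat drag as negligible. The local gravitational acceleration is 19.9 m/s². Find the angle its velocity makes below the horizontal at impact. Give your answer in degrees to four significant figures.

66.88°

With up positive and y = 0 at the ground: y(t) = 28.6 + (37.40) t − 9.950 t². Setting y = 0 and taking the positive root: t = [37.40 + √(37.40² + 2·19.9·28.6)] / 19.9 = (37.40 + 50.37) / 19.9 = 4.411 s.
At impact: v_y = v_y0 − g t = −50.37 m/s; vₓ = 21.50 m/s.
Angle below horizontal: arctan(|v_y|/vₓ) = arctan(50.37/21.50) = 66.88°.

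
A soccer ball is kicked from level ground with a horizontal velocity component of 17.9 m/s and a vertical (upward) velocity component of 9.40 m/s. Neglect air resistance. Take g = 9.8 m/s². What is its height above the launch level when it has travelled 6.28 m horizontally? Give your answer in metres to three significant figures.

x = vₓ t ⇒ t = 6.28/17.90 = 0.3508 s.
Height: y = v_y0 t − ½ g t² = 9.400 × 0.3508 − 4.900 × 0.3508² = 3.298 − 0.6031 = 2.695 m.

2.69 m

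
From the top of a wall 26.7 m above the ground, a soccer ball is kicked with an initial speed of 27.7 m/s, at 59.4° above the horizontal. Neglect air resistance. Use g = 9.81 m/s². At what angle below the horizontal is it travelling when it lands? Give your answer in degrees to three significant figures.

66.9°

vₓ = 27.70 cos 59.4° = 14.10 m/s; v_y0 = 27.70 sin 59.4° = 23.84 m/s.
The projectile lands when y = 26.7 + (23.84) t − ½·9.81·t² = 0. Positive root: t = (23.84 + √(23.84² + 2·9.81·26.7)) / 9.81 = (23.84 + 33.05) / 9.81 = 5.799 s.
At impact: v_y = v_y0 − g t = −33.05 m/s; vₓ = 14.10 m/s.
Angle below horizontal: arctan(|v_y|/vₓ) = arctan(33.05/14.10) = 66.90°.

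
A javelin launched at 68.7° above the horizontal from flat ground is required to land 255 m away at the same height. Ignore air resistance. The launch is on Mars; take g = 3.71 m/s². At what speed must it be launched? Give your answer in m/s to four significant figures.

37.39 m/s

Level-ground range: R = v₀² sin(2θ)/g, so v₀ = √(gR / sin 2θ).
v₀ = √(3.71 × 255 / sin 137.4°) = √(946.0 / 0.6769) = √1397.7 = 37.39 m/s.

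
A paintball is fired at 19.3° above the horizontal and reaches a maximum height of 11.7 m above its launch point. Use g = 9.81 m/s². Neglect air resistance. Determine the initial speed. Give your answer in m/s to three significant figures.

45.8 m/s

At the peak v_y = 0, so v_y0 = √(2gH) = √(2 × 9.81 × 11.7) = 15.15 m/s.
v_y0 = v₀ sin θ ⇒ v₀ = 15.15 / sin 19.3° = 45.84 m/s.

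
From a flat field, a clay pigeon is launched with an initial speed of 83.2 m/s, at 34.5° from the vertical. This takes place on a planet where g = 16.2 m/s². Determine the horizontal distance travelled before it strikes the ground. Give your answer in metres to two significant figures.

400 m

Components: vₓ = 83.20 sin 34.5° = 47.12 m/s, v_y0 = 83.20 cos 34.5° = 68.57 m/s.
Time aloft: T = 2 v_y0 / g = 2 × 68.57 / 16.2 = 8.465 s.
Range: R = vₓ T = 47.12 × 8.465 = 398.9 m.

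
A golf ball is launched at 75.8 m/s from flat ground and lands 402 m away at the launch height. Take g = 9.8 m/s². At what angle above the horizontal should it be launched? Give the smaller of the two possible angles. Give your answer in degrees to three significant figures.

Level-ground range R = v₀² sin(2θ)/g ⇒ sin(2θ) = gR/v₀² = 9.80 × 402 / 75.8² = 0.6857.
2θ = 43.29° or 180° − 43.29° = 136.7°, so θ = 21.64° or 68.36°.
The smaller angle is 21.64°.

21.6°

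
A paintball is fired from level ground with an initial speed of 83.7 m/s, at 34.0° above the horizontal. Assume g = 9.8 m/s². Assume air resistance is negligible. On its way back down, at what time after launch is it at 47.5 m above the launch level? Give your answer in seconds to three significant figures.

8.40 s

Components: vₓ = 83.70 cos 34.0° = 69.39 m/s, v_y0 = 83.70 sin 34.0° = 46.80 m/s.
Require v_y0 t − ½ g t² = 47.5, i.e. 4.900 t² − 46.80 t + 47.5 = 0.
Quadratic formula: t = (46.80 ± √1259.7) / 9.80 = (46.80 ± 35.49) / 9.80 → t = 1.154 s or 8.398 s.
The descending-branch root is 8.398 s.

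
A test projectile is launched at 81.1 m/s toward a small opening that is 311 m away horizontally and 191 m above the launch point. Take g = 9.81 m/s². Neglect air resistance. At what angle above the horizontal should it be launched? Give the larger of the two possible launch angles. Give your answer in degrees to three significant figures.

Trajectory: y = x tanθ − g x² (1 + tan²θ)/(2v₀²). With x = 311, y = 191, v₀ = 81.1, g = 9.81:
72.13 tan²θ − 311 tanθ + (263.1) = 0.
tanθ = [311 ± √(311² − 4 × 72.13 × (263.1))] / (2 × 72.13) = (311 ± 144.2) / 144.3, giving tanθ = 1.156 or 3.156.
θ = 49.14° or 72.42°; the larger is 72.42°.

72.4°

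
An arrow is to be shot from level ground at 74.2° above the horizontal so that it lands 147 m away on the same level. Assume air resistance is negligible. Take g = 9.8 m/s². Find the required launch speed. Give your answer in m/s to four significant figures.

Level-ground range: R = v₀² sin(2θ)/g, so v₀ = √(gR / sin 2θ).
v₀ = √(9.80 × 147 / sin 148.4°) = √(1441 / 0.5240) = √2749.3 = 52.43 m/s.

52.43 m/s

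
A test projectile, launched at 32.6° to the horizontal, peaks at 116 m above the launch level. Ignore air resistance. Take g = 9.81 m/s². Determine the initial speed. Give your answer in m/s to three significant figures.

At the peak v_y = 0, so v_y0 = √(2gH) = √(2 × 9.81 × 116) = 47.71 m/s.
v_y0 = v₀ sin θ ⇒ v₀ = 47.71 / sin 32.6° = 88.55 m/s.

88.5 m/s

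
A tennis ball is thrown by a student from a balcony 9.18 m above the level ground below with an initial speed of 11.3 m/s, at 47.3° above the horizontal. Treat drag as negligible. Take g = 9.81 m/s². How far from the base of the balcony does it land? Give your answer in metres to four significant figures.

vₓ = 11.30 cos 47.3° = 7.663 m/s; v_y0 = 11.30 sin 47.3° = 8.305 m/s.
With up positive and y = 0 at the ground: y(t) = 9.18 + (8.305) t − 4.905 t². Setting y = 0 and taking the positive root: t = [8.305 + √(8.305² + 2·9.81·9.18)] / 9.81 = (8.305 + 15.78) / 9.81 = 2.455 s.
Horizontal distance: R = vₓ t = 7.663 × 2.455 = 18.82 m.

18.82 m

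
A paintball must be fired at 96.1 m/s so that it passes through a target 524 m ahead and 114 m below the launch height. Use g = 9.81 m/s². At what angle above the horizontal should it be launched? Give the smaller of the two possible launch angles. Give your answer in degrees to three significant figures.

Trajectory: y = x tanθ − g x² (1 + tan²θ)/(2v₀²). With x = 524, y = −114, v₀ = 96.1, g = 9.81:
145.8 tan²θ − 524 tanθ + (31.83) = 0.
tanθ = [524 ± √(524² − 4 × 145.8 × (31.83))] / (2 × 145.8) = (524 ± 506.0) / 291.7, giving tanθ = 0.06181 or 3.531.
θ = 3.537° or 74.19°; the smaller is 3.537°.

3.54°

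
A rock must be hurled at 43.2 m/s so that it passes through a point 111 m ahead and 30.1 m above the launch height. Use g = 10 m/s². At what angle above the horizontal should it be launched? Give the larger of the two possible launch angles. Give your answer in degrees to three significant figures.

69.2°

Trajectory: y = x tanθ − g x² (1 + tan²θ)/(2v₀²). With x = 111, y = 30.1, v₀ = 43.2, g = 10.0:
33.01 tan²θ − 111 tanθ + (63.11) = 0.
tanθ = [111 ± √(111² − 4 × 33.01 × (63.11))] / (2 × 33.01) = (111 ± 63.15) / 66.02, giving tanθ = 0.7248 or 2.638.
θ = 35.93° or 69.24°; the larger is 69.24°.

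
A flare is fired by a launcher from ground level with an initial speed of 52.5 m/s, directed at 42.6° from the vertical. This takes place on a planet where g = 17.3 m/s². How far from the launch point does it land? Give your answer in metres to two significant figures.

Components: vₓ = 52.50 sin 42.6° = 35.54 m/s, v_y0 = 52.50 cos 42.6° = 38.65 m/s.
Time aloft: T = 2 v_y0 / g = 2 × 38.65 / 17.3 = 4.468 s.
Range: R = vₓ T = 35.54 × 4.468 = 158.8 m.

160 m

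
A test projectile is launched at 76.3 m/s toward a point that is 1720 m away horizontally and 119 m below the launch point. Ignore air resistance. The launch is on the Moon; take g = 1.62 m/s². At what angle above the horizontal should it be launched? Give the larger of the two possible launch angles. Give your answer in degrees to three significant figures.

Trajectory: y = x tanθ − g x² (1 + tan²θ)/(2v₀²). With x = 1720, y = −119, v₀ = 76.3, g = 1.62:
411.6 tan²θ − 1720 tanθ + (292.6) = 0.
tanθ = [1720 ± √(1720² − 4 × 411.6 × (292.6))] / (2 × 411.6) = (1720 ± 1574) / 823.2, giving tanθ = 0.1777 or 4.001.
θ = 10.08° or 75.97°; the larger is 75.97°.

76.0°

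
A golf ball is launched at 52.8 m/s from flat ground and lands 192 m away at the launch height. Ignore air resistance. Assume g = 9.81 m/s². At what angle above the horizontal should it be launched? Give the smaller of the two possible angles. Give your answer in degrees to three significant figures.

R = v₀² sin 2θ / g gives sin 2θ = gR/v₀² = 9.81·192/52.8² = 0.6756.
2θ = 42.50° or 180° − 42.50° = 137.5°, so θ = 21.25° or 68.75°.
The smaller angle is 21.25°.

21.3°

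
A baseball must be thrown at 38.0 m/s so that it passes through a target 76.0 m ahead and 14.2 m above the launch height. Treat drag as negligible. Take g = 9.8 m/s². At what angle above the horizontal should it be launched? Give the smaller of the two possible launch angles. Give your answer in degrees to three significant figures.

Trajectory: y = x tanθ − g x² (1 + tan²θ)/(2v₀²). With x = 76.0, y = 14.2, v₀ = 38.0, g = 9.80:
19.60 tan²θ − 76.0 tanθ + (33.80) = 0.
tanθ = [76.0 ± √(76.0² − 4 × 19.60 × (33.80))] / (2 × 19.60) = (76.0 ± 55.91) / 39.20, giving tanθ = 0.5125 or 3.365.
θ = 27.13° or 73.45°; the smaller is 27.13°.

27.1°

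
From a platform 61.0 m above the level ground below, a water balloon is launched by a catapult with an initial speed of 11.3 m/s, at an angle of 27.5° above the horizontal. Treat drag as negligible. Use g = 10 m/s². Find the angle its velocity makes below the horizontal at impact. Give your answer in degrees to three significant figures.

74.2°

Resolve: vₓ = 11.30 cos 27.5° = 10.02 m/s and v_y0 = 11.30 sin 27.5° = 5.218 m/s.
Vertical motion (up positive, ground at y = 0): 5.000 t² − (5.218) t − 61.0 = 0, so t = (5.218 + √(5.218² + 2·10.0·61.0)) / 10.0 = (5.218 + 35.32) / 10.0 = 4.053 s.
At impact: v_y = v_y0 − g t = −35.32 m/s; vₓ = 10.02 m/s.
Angle below horizontal: arctan(|v_y|/vₓ) = arctan(35.32/10.02) = 74.16°.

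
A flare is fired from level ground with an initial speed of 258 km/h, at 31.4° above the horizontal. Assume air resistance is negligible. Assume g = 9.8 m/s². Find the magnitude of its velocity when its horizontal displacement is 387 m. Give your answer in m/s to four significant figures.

Convert: 258 km/h = 258/3.6 = 71.67 m/s.
Horizontal component vₓ = 71.67 cos 31.4° = 61.17 m/s; vertical v_y0 = 71.67 sin 31.4° = 37.34 m/s.
x = vₓ t ⇒ t = 387/61.17 = 6.327 s.
Vertical velocity there: v_y = v_y0 − g t = 37.34 − 9.80 × 6.327 = −24.66 m/s.
Speed: √(vₓ² + v_y²) = √(61.17² + 24.66²) = 65.96 m/s.

65.96 m/s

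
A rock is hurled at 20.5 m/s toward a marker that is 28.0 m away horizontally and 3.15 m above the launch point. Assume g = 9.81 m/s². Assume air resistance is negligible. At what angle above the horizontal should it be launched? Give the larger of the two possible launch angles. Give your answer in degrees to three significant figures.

Trajectory: y = x tanθ − g x² (1 + tan²θ)/(2v₀²). With x = 28.0, y = 3.15, v₀ = 20.5, g = 9.81:
9.151 tan²θ − 28.0 tanθ + (12.30) = 0.
tanθ = [28.0 ± √(28.0² − 4 × 9.151 × (12.30))] / (2 × 9.151) = (28.0 ± 18.27) / 18.30, giving tanθ = 0.5317 or 2.528.
θ = 28.00° or 68.42°; the larger is 68.42°.

68.4°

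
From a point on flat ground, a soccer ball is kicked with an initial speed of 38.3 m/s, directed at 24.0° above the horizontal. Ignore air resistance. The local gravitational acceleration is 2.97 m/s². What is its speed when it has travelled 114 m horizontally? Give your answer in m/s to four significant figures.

35.48 m/s

Horizontal component vₓ = 38.30 cos 24.0° = 34.99 m/s; vertical v_y0 = 38.30 sin 24.0° = 15.58 m/s.
At x = 114 m, t = x/vₓ = 114/34.99 = 3.258 s.
Vertical velocity there: v_y = v_y0 − g t = 15.58 − 2.97 × 3.258 = 5.901 m/s.
Speed: √(vₓ² + v_y²) = √(34.99² + 5.901²) = 35.48 m/s.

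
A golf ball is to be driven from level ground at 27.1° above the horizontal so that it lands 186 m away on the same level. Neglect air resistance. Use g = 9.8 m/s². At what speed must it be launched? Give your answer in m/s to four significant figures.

On level ground R = v₀² sin 2θ / g ⇒ v₀ = √(gR / sin 2θ).
v₀ = √(9.80 × 186 / sin 54.20°) = √(1823 / 0.8111) = √2247.4 = 47.41 m/s.

47.41 m/s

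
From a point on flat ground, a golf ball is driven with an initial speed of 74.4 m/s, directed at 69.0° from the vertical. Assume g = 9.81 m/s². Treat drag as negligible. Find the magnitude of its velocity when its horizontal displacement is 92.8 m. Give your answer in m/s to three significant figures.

vₓ = 74.40 sin 69.0° = 69.46 m/s; v_y0 = 74.40 cos 69.0° = 26.66 m/s.
Time to reach x = 92.8 m: t = x/vₓ = 92.8/69.46 = 1.336 s.
Vertical velocity there: v_y = v_y0 − g t = 26.66 − 9.81 × 1.336 = 13.56 m/s.
Speed: √(vₓ² + v_y²) = √(69.46² + 13.56²) = 70.77 m/s.

70.8 m/s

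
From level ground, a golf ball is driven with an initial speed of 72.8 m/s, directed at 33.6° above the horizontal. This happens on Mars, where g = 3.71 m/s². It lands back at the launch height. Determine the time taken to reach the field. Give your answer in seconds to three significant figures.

Components: vₓ = 72.80 cos 33.6° = 60.64 m/s, v_y0 = 72.80 sin 33.6° = 40.29 m/s.
Time of flight on level ground: T = 2 v_y0 / g = 2 × 40.29 / 3.71 = 21.72 s.

21.7 s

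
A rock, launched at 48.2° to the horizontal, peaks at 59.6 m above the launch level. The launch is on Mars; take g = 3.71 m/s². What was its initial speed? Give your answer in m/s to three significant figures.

At the peak v_y = 0, so v_y0 = √(2gH) = √(2 × 3.71 × 59.6) = 21.03 m/s.
v_y0 = v₀ sin θ ⇒ v₀ = 21.03 / sin 48.2° = 28.21 m/s.

28.2 m/s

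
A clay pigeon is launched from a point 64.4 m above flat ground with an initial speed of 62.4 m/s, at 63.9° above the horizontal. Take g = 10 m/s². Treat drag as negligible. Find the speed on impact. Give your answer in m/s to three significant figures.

72.0 m/s

Horizontal component vₓ = 62.40 cos 63.9° = 27.45 m/s; vertical v_y0 = 62.40 sin 63.9° = 56.04 m/s.
Vertical motion (up positive, ground at y = 0): 5.000 t² − (56.04) t − 64.4 = 0, so t = (56.04 + √(56.04² + 2·10.0·64.4)) / 10.0 = (56.04 + 66.54) / 10.0 = 12.26 s.
Vertical velocity at impact: v_y = v_y0 − g t = 56.04 − 10.0 × 12.26 = −66.54 m/s.
Speed: |v| = √(vₓ² + v_y²) = √(27.45² + 66.54²) = 71.98 m/s.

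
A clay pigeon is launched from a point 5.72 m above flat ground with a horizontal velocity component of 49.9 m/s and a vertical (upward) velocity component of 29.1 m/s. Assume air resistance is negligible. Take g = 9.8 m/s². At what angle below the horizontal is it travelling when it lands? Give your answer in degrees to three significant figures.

31.8°

With up positive and y = 0 at the ground: y(t) = 5.72 + (29.10) t − 4.900 t². Setting y = 0 and taking the positive root: t = [29.10 + √(29.10² + 2·9.80·5.72)] / 9.80 = (29.10 + 30.97) / 9.80 = 6.129 s.
At impact: v_y = v_y0 − g t = −30.97 m/s; vₓ = 49.90 m/s.
Angle below horizontal: arctan(|v_y|/vₓ) = arctan(30.97/49.90) = 31.82°.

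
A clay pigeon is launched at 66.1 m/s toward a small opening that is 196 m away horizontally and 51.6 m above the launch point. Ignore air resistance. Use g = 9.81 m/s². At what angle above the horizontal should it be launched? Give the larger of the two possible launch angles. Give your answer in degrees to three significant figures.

75.9°

Trajectory: y = x tanθ − g x² (1 + tan²θ)/(2v₀²). With x = 196, y = 51.6, v₀ = 66.1, g = 9.81:
43.13 tan²θ − 196 tanθ + (94.73) = 0.
tanθ = [196 ± √(196² − 4 × 43.13 × (94.73))] / (2 × 43.13) = (196 ± 148.6) / 86.25, giving tanθ = 0.5498 or 3.995.
θ = 28.80° or 75.95°; the larger is 75.95°.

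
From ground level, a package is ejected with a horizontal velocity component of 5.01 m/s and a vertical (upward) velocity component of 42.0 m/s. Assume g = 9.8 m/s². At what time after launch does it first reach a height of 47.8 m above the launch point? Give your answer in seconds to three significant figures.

Height y(t) = 42.00 t − 4.900 t² = 47.8 gives 4.900 t² − 42.00 t + 47.8 = 0.
Quadratic formula: t = (42.00 ± √827.12) / 9.80 = (42.00 ± 28.76) / 9.80 → t = 1.351 s or 7.220 s.
The first (ascending) time is 1.351 s.

1.35 s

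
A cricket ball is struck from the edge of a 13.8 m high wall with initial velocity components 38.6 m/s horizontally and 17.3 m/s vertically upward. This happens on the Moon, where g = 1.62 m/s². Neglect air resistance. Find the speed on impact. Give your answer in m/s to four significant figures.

With up positive and y = 0 at the ground: y(t) = 13.8 + (17.30) t − 0.8100 t². Setting y = 0 and taking the positive root: t = [17.30 + √(17.30² + 2·1.62·13.8)] / 1.62 = (17.30 + 18.55) / 1.62 = 22.13 s.
Vertical velocity at impact: v_y = v_y0 − g t = 17.30 − 1.62 × 22.13 = −18.55 m/s.
Speed: |v| = √(vₓ² + v_y²) = √(38.60² + 18.55²) = 42.82 m/s.

42.82 m/s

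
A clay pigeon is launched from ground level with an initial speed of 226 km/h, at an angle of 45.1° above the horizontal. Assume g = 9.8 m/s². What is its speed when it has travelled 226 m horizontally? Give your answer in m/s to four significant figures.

Convert: 226 km/h = 226/3.6 = 62.78 m/s.
Resolve: vₓ = 62.78 cos 45.1° = 44.31 m/s and v_y0 = 62.78 sin 45.1° = 44.47 m/s.
Time to reach x = 226 m: t = x/vₓ = 226/44.31 = 5.100 s.
Vertical velocity there: v_y = v_y0 − g t = 44.47 − 9.80 × 5.100 = −5.513 m/s.
Speed: √(vₓ² + v_y²) = √(44.31² + 5.513²) = 44.65 m/s.

44.65 m/s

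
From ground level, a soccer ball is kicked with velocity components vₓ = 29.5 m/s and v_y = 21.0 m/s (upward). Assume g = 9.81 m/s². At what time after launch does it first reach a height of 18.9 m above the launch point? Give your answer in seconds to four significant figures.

Require v_y0 t − ½ g t² = 18.9, i.e. 4.905 t² − 21.00 t + 18.9 = 0.
Quadratic formula: t = (21.00 ± √70.182) / 9.81 = (21.00 ± 8.377) / 9.81 → t = 1.287 s or 2.995 s.
The first (ascending) time is 1.287 s.

1.287 s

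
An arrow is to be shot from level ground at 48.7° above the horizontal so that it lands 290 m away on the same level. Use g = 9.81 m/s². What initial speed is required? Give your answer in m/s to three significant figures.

53.6 m/s

Level-ground range: R = v₀² sin(2θ)/g, so v₀ = √(gR / sin 2θ).
v₀ = √(9.81 × 290 / sin 97.40°) = √(2845 / 0.9917) = √2868.8 = 53.56 m/s.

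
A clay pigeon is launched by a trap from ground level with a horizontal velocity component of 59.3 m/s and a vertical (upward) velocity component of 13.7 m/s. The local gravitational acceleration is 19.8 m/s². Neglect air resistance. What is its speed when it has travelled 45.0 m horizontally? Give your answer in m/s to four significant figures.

x = vₓ t ⇒ t = 45.0/59.30 = 0.7589 s.
Vertical velocity there: v_y = v_y0 − g t = 13.70 − 19.8 × 0.7589 = −1.325 m/s.
Speed: √(vₓ² + v_y²) = √(59.30² + 1.325²) = 59.31 m/s.

59.31 m/s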